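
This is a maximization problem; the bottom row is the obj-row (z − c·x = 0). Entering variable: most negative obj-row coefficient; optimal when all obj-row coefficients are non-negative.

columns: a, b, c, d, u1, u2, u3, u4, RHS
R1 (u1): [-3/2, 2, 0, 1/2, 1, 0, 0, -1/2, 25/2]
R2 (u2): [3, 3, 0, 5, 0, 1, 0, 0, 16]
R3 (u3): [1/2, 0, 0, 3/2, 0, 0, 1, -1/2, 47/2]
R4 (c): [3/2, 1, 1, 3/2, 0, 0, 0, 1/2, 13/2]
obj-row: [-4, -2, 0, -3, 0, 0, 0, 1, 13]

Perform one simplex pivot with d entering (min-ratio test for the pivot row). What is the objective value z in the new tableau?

Ratio test on column d — row 1: (25/2)/(1/2) = 25; row 2: 16/5 = 16/5; row 3: (47/2)/(3/2) = 47/3; row 4: (13/2)/(3/2) = 13/3. Minimum is 16/5 at row 2 (u2 leaves); pivot element 5.
Pivot on row 2; the obj-row RHS becomes 13 − (-3)·(16/5) = 113/5.

113/5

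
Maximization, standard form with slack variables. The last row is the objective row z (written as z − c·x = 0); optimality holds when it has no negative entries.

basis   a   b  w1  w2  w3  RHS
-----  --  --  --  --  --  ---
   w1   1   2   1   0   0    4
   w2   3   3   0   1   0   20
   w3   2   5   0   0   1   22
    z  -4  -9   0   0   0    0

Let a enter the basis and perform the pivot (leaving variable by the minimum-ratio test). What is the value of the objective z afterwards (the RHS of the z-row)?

16

Ratio test on column a — row 1: 4/1 = 4; row 2: 20/3 = 20/3; row 3: 22/2 = 11. Minimum is 4 at row 1 (w1 leaves); pivot element 1.
Pivot on row 1; the z-row RHS becomes 0 − (-4)·4 = 16.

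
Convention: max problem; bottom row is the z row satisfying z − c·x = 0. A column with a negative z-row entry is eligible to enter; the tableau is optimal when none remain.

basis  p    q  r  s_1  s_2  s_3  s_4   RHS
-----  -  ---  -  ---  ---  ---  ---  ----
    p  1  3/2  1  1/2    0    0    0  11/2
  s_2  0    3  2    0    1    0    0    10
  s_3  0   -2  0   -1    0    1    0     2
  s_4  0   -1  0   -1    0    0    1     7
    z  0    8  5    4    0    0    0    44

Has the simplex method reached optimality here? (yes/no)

Every z-row coefficient is ≥ 0, so the tableau is optimal.

yes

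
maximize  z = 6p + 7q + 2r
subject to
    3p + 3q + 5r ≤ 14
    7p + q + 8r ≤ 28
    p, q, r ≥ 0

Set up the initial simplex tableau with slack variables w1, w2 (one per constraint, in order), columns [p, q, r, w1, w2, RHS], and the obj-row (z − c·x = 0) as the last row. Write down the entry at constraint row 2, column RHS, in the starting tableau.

The RHS of constraint 2 is b_2 = 28.

28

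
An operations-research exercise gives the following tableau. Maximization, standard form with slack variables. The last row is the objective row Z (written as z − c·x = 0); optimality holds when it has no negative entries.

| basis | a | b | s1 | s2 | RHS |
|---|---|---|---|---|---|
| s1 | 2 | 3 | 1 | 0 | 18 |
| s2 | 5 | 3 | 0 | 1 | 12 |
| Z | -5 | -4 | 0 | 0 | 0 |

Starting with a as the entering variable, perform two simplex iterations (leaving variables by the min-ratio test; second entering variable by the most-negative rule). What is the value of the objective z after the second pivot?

Ratio test on column a — row 1: 18/2 = 9; row 2: 12/5 = 12/5. Minimum is 12/5 at row 2 (s2 leaves); pivot element 5.
Pivot on row 2; the Z-row RHS becomes 0 − (-5)·(12/5) = 12.
Next entering variable (most negative Z-row entry -1): b.
Ratio test on column b — row 1: (66/5)/(9/5) = 22/3; row 2: (12/5)/(3/5) = 4. Minimum is 4 at row 2 (a leaves); pivot element 3/5.
After the second pivot the Z-row RHS is 12 − (-1)·4 = 16.

16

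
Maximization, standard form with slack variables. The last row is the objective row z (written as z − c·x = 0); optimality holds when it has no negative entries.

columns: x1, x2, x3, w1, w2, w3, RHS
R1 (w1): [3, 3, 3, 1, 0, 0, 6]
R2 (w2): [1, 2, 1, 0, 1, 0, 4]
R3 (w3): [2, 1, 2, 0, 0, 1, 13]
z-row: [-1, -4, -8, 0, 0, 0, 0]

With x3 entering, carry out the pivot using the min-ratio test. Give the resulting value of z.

Ratio test on column x3 — row 1: 6/3 = 2; row 2: 4/1 = 4; row 3: 13/2 = 13/2. Minimum is 2 at row 1 (w1 leaves); pivot element 3.
Pivot on row 1; the z-row RHS becomes 0 − (-8)·2 = 16.

16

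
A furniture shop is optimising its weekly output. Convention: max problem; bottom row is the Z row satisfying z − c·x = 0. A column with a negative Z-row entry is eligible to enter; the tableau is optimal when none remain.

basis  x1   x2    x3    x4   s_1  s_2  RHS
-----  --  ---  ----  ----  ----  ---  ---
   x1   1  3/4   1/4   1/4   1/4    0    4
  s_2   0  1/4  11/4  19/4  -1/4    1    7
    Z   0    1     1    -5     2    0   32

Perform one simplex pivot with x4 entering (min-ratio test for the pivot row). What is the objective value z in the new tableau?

748/19

Ratio test on column x4 — row 1: 4/(1/4) = 16; row 2: 7/(19/4) = 28/19. Minimum is 28/19 at row 2 (s_2 leaves); pivot element 19/4.
Pivot on row 2; the Z-row RHS becomes 32 − (-5)·(28/19) = 748/19.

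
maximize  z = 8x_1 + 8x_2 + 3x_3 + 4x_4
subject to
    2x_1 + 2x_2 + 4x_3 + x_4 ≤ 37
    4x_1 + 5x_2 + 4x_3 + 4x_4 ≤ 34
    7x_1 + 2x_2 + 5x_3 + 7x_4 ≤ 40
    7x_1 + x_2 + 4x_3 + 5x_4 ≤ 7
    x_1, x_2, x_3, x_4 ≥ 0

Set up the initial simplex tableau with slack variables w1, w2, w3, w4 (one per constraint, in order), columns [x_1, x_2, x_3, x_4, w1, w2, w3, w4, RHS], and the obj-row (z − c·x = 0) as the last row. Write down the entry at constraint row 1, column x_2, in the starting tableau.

Constraint 1 has coefficient 2 on x_2.

2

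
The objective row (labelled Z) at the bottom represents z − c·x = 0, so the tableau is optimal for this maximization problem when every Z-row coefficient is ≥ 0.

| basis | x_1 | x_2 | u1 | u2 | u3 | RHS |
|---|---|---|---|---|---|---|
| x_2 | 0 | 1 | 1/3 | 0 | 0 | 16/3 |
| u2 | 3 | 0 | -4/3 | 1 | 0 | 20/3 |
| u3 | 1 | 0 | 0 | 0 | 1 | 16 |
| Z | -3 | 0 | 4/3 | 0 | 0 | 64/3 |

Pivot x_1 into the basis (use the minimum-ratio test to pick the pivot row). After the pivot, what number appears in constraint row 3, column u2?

-1/3

Ratio test on column x_1 — row 1: entry 0 ≤ 0; row 2: (20/3)/3 = 20/9; row 3: 16/1 = 16. Minimum is 20/9 at row 2 (u2 leaves); pivot element 3.
Divide row 2 by 3; eliminate column x_1 from the other rows.
Row 3 update in column u2: 0 − 1·(1/3) = -1/3.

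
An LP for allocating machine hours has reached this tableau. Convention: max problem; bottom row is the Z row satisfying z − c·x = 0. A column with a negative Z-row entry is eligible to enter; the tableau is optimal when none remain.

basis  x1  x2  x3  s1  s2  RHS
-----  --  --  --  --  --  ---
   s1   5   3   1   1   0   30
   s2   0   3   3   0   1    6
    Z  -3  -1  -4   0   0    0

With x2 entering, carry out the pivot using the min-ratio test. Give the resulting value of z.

2

Ratio test on column x2 — row 1: 30/3 = 10; row 2: 6/3 = 2. Minimum is 2 at row 2 (s2 leaves); pivot element 3.
Pivot on row 2; the Z-row RHS becomes 0 − (-1)·2 = 2.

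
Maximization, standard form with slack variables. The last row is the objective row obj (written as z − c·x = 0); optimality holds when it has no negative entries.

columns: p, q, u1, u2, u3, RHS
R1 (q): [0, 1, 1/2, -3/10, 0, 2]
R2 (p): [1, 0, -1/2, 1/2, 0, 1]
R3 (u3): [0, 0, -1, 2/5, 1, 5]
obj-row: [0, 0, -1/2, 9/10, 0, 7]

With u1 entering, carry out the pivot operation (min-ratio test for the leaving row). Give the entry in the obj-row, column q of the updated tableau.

1

Ratio test on column u1 — row 1: 2/(1/2) = 4; row 2: entry -1/2 ≤ 0; row 3: entry -1 ≤ 0. Minimum is 4 at row 1 (q leaves); pivot element 1/2.
Divide row 1 by 1/2; eliminate column u1 from the other rows.
obj-row update in column q: 0 − (-1/2)·2 = 1.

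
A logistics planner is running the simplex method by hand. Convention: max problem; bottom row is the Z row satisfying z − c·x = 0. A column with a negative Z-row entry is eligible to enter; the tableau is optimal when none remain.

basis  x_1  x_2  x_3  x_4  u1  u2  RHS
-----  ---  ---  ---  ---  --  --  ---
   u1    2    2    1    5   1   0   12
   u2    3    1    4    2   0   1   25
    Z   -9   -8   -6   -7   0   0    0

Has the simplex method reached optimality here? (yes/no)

no

The Z-row has a negative entry -9 in column x_1, so it is not optimal.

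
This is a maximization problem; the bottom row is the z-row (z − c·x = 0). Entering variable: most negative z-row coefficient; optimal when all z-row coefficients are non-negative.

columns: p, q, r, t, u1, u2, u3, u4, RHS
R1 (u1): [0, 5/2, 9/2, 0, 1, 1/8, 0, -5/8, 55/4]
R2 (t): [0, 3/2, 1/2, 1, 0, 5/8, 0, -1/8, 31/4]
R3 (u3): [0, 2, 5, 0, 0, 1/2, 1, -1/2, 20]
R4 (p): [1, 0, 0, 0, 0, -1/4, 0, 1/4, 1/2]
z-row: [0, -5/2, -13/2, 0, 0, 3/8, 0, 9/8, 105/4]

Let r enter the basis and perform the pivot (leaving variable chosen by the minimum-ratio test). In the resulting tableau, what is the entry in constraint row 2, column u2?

11/18

Ratio test on column r — row 1: (55/4)/(9/2) = 55/18; row 2: (31/4)/(1/2) = 31/2; row 3: 20/5 = 4; row 4: entry 0 ≤ 0. Minimum is 55/18 at row 1 (u1 leaves); pivot element 9/2.
Divide row 1 by 9/2; eliminate column r from the other rows.
Row 2 update in column u2: 5/8 − (1/2)·(1/36) = 11/18.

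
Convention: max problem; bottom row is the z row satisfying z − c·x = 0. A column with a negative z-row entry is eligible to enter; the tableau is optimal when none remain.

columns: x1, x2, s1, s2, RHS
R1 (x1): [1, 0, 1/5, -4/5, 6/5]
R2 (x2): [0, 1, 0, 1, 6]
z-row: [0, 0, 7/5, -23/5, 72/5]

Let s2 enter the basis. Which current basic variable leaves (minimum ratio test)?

x2

Column s2 entries and ratios — x1: -4/5 ≤ 0, skip; x2: 6/1 = 6.
Smallest ratio is 6 in the row of x2, so x2 leaves.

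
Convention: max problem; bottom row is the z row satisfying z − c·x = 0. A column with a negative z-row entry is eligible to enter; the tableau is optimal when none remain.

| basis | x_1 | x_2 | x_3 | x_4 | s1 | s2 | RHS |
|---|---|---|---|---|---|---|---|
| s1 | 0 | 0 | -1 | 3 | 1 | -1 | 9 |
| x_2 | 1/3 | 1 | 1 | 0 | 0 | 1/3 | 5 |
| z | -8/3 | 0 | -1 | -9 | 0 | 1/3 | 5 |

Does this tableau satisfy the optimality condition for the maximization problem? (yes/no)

The z-row has a negative entry -9 in column x_4, so it is not optimal.

no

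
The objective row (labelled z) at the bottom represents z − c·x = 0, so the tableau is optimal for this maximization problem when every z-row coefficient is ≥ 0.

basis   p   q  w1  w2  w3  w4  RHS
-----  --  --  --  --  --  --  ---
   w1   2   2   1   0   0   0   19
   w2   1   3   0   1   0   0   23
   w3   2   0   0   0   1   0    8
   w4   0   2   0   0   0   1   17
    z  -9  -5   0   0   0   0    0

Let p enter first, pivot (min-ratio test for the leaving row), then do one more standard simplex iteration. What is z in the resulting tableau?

127/2

Ratio test on column p — row 1: 19/2 = 19/2; row 2: 23/1 = 23; row 3: 8/2 = 4; row 4: entry 0 ≤ 0. Minimum is 4 at row 3 (w3 leaves); pivot element 2.
Pivot on row 3; the z-row RHS becomes 0 − (-9)·4 = 36.
Next entering variable (most negative z-row entry -5): q.
Ratio test on column q — row 1: 11/2 = 11/2; row 2: 19/3 = 19/3; row 3: entry 0 ≤ 0; row 4: 17/2 = 17/2. Minimum is 11/2 at row 1 (w1 leaves); pivot element 2.
After the second pivot the z-row RHS is 36 − (-5)·(11/2) = 127/2.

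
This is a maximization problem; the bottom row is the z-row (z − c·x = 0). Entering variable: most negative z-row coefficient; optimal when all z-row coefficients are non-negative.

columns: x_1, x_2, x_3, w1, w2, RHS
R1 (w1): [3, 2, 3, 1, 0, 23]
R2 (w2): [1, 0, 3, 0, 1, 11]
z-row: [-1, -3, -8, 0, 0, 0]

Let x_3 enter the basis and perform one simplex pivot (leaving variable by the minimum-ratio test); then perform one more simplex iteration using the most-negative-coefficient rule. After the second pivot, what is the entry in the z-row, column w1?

Ratio test on column x_3 — row 1: 23/3 = 23/3; row 2: 11/3 = 11/3. Minimum is 11/3 at row 2 (w2 leaves); pivot element 3.
Divide row 2 by 3; eliminate column x_3 from the other rows.
Second iteration: most negative z-row entry is -3 in column x_2, so x_2 enters.
Ratio test on column x_2 — row 1: 12/2 = 6; row 2: entry 0 ≤ 0. Minimum is 6 at row 1 (w1 leaves); pivot element 2.
Divide row 1 by 2; eliminate column x_2 from the other rows.
After both pivots, the entry at the z-row, column w1 is 3/2.

3/2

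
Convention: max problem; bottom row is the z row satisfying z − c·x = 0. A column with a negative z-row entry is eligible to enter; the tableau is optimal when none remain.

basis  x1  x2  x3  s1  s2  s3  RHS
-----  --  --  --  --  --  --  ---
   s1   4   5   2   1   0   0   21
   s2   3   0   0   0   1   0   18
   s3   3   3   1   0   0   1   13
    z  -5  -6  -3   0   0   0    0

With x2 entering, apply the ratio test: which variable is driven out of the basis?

Column x2 entries and ratios — s1: 21/5 = 21/5; s2: 0 ≤ 0, skip; s3: 13/3 = 13/3.
Smallest ratio is 21/5 in the row of s1, so s1 leaves.

s1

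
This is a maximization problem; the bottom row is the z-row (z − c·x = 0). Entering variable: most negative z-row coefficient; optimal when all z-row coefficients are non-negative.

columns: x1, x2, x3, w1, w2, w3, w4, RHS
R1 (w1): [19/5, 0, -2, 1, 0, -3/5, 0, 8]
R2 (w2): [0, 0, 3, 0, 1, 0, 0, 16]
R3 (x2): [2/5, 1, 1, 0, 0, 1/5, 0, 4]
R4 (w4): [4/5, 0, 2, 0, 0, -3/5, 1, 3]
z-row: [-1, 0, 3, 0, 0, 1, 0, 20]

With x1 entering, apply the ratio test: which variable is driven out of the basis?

Column x1 entries and ratios — w1: 8/(19/5) = 40/19; w2: 0 ≤ 0, skip; x2: 4/(2/5) = 10; w4: 3/(4/5) = 15/4.
Smallest ratio is 40/19 in the row of w1, so w1 leaves.

w1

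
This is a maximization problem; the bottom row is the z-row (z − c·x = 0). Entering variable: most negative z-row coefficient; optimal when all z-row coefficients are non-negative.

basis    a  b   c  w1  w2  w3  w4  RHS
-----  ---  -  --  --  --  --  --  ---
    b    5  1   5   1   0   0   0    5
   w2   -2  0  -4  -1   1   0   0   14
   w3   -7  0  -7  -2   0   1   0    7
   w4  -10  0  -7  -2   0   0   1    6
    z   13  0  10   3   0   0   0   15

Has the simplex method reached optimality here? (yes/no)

yes

Every z-row coefficient is ≥ 0, so the tableau is optimal.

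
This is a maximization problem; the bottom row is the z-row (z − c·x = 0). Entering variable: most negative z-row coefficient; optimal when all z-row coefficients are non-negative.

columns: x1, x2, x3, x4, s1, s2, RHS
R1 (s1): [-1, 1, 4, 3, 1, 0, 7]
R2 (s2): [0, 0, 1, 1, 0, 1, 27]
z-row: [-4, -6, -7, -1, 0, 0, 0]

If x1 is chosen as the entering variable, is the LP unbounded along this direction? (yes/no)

yes

Every constraint-row entry in column x1 is ≤ 0, so increasing x1 is unbounded.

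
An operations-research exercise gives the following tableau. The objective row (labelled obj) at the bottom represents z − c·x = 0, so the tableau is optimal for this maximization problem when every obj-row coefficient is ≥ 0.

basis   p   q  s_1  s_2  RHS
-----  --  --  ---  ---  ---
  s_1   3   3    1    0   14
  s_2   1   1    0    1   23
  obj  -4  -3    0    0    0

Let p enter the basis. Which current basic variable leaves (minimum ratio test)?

s_1

Column p entries and ratios — s_1: 14/3 = 14/3; s_2: 23/1 = 23.
Smallest ratio is 14/3 in the row of s_1, so s_1 leaves.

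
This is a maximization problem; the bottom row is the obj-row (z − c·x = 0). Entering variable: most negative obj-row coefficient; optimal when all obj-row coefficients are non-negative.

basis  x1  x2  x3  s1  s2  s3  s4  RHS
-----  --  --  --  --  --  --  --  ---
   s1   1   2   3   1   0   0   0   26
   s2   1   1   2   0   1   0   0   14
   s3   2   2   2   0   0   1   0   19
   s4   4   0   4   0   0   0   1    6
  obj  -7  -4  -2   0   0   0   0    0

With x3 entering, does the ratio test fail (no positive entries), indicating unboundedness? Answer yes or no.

Column x3 has positive entries in row(s) 1, 2, 3, 4, so the ratio test bounds it — not unbounded.

no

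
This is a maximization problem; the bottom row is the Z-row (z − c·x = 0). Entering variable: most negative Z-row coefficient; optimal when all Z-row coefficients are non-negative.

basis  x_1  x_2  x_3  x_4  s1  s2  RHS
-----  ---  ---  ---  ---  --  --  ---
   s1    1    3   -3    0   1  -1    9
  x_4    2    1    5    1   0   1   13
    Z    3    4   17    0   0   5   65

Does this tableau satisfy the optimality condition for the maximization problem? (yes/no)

yes

Every Z-row coefficient is ≥ 0, so the tableau is optimal.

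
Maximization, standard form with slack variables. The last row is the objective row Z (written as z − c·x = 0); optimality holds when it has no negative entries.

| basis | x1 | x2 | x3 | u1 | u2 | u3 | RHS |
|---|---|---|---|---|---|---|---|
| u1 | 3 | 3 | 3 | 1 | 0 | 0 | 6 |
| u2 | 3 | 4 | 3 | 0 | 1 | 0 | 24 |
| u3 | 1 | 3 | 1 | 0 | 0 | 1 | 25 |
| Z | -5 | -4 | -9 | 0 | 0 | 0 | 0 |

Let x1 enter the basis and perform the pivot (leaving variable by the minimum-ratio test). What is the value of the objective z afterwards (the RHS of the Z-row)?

10

Ratio test on column x1 — row 1: 6/3 = 2; row 2: 24/3 = 8; row 3: 25/1 = 25. Minimum is 2 at row 1 (u1 leaves); pivot element 3.
Pivot on row 1; the Z-row RHS becomes 0 − (-5)·2 = 10.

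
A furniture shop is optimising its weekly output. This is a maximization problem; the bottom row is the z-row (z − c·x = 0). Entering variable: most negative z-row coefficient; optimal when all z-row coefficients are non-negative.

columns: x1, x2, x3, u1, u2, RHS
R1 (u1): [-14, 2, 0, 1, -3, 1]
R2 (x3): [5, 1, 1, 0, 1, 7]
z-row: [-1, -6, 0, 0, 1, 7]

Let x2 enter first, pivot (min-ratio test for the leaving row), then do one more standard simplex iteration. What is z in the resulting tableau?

Ratio test on column x2 — row 1: 1/2 = 1/2; row 2: 7/1 = 7. Minimum is 1/2 at row 1 (u1 leaves); pivot element 2.
Pivot on row 1; the z-row RHS becomes 7 − (-6)·(1/2) = 10.
Next entering variable (most negative z-row entry -43): x1.
Ratio test on column x1 — row 1: entry -7 ≤ 0; row 2: (13/2)/12 = 13/24. Minimum is 13/24 at row 2 (x3 leaves); pivot element 12.
After the second pivot the z-row RHS is 10 − (-43)·(13/24) = 799/24.

799/24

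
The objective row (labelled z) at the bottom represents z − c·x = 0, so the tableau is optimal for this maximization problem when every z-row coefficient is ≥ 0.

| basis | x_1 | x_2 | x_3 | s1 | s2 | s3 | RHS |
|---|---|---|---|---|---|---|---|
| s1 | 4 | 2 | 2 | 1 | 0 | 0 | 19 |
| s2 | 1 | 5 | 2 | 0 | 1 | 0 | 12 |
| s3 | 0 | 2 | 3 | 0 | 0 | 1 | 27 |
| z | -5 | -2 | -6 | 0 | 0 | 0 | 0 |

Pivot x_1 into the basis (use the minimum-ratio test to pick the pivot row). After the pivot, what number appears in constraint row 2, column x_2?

Ratio test on column x_1 — row 1: 19/4 = 19/4; row 2: 12/1 = 12; row 3: entry 0 ≤ 0. Minimum is 19/4 at row 1 (s1 leaves); pivot element 4.
Divide row 1 by 4; eliminate column x_1 from the other rows.
Row 2 update in column x_2: 5 − 1·(1/2) = 9/2.

9/2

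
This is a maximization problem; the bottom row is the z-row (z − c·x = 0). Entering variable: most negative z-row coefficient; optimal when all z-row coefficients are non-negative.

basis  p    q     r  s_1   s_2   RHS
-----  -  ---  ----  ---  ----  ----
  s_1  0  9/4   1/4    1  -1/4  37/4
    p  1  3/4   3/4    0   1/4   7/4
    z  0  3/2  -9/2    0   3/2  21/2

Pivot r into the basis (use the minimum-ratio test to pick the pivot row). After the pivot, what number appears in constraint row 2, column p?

Ratio test on column r — row 1: (37/4)/(1/4) = 37; row 2: (7/4)/(3/4) = 7/3. Minimum is 7/3 at row 2 (p leaves); pivot element 3/4.
Divide row 2 by 3/4; eliminate column r from the other rows.
In the new row 2, the p entry is the old entry divided by the pivot: 1/(3/4) = 4/3.

4/3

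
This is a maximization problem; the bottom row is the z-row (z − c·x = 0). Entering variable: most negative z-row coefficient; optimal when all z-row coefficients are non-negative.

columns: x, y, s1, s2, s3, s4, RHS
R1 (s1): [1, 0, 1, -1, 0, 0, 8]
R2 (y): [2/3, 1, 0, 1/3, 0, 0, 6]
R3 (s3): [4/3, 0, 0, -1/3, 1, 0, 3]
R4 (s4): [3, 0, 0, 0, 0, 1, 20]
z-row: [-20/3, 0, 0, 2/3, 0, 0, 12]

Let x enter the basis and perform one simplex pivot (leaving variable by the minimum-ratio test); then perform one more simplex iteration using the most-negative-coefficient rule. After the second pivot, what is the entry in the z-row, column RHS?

Ratio test on column x — row 1: 8/1 = 8; row 2: 6/(2/3) = 9; row 3: 3/(4/3) = 9/4; row 4: 20/3 = 20/3. Minimum is 9/4 at row 3 (s3 leaves); pivot element 4/3.
Divide row 3 by 4/3; eliminate column x from the other rows.
Second iteration: most negative z-row entry is -1 in column s2, so s2 enters.
Ratio test on column s2 — row 1: entry -3/4 ≤ 0; row 2: (9/2)/(1/2) = 9; row 3: entry -1/4 ≤ 0; row 4: (53/4)/(3/4) = 53/3. Minimum is 9 at row 2 (y leaves); pivot element 1/2.
Divide row 2 by 1/2; eliminate column s2 from the other rows.
After both pivots, the entry at the z-row, column RHS is 36.

36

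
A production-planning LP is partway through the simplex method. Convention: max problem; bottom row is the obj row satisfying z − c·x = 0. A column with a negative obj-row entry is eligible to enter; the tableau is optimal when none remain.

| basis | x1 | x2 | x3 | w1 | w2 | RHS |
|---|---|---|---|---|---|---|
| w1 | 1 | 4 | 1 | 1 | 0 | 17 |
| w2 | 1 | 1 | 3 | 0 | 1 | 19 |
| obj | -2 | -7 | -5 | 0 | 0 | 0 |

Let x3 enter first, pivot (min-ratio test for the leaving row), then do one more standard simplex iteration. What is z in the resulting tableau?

519/11

Ratio test on column x3 — row 1: 17/1 = 17; row 2: 19/3 = 19/3. Minimum is 19/3 at row 2 (w2 leaves); pivot element 3.
Pivot on row 2; the obj-row RHS becomes 0 − (-5)·(19/3) = 95/3.
Next entering variable (most negative obj-row entry -16/3): x2.
Ratio test on column x2 — row 1: (32/3)/(11/3) = 32/11; row 2: (19/3)/(1/3) = 19. Minimum is 32/11 at row 1 (w1 leaves); pivot element 11/3.
After the second pivot the obj-row RHS is 95/3 − (-16/3)·(32/11) = 519/11.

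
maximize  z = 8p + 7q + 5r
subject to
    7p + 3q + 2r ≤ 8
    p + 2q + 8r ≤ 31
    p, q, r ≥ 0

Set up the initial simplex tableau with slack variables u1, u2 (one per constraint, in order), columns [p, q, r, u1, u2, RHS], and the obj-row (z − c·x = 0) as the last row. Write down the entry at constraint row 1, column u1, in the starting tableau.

1

Slack u1 belongs to constraint 1; its column is the unit vector e_1, so the entry in row 1 is 1.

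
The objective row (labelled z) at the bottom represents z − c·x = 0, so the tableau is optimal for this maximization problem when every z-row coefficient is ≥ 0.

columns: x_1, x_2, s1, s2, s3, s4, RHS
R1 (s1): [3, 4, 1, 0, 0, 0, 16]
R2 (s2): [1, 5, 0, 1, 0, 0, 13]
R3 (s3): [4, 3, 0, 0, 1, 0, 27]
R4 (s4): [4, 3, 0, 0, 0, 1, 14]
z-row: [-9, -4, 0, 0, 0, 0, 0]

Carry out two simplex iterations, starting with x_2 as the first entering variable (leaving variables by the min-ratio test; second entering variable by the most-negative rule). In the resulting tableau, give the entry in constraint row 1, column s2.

Ratio test on column x_2 — row 1: 16/4 = 4; row 2: 13/5 = 13/5; row 3: 27/3 = 9; row 4: 14/3 = 14/3. Minimum is 13/5 at row 2 (s2 leaves); pivot element 5.
Divide row 2 by 5; eliminate column x_2 from the other rows.
Second iteration: most negative z-row entry is -41/5 in column x_1, so x_1 enters.
Ratio test on column x_1 — row 1: (28/5)/(11/5) = 28/11; row 2: (13/5)/(1/5) = 13; row 3: (96/5)/(17/5) = 96/17; row 4: (31/5)/(17/5) = 31/17. Minimum is 31/17 at row 4 (s4 leaves); pivot element 17/5.
Divide row 4 by 17/5; eliminate column x_1 from the other rows.
After both pivots, the entry at constraint row 1, column s2 is -7/17.

-7/17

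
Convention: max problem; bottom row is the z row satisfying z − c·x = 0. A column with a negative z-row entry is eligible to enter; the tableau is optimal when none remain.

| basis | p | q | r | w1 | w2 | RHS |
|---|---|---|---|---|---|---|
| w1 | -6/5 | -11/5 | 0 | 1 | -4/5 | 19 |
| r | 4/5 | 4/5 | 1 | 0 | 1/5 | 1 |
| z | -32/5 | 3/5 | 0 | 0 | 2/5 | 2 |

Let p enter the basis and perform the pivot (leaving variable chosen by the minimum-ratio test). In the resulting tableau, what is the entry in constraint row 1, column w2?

-1/2

Ratio test on column p — row 1: entry -6/5 ≤ 0; row 2: 1/(4/5) = 5/4. Minimum is 5/4 at row 2 (r leaves); pivot element 4/5.
Divide row 2 by 4/5; eliminate column p from the other rows.
Row 1 update in column w2: -4/5 − (-6/5)·(1/4) = -1/2.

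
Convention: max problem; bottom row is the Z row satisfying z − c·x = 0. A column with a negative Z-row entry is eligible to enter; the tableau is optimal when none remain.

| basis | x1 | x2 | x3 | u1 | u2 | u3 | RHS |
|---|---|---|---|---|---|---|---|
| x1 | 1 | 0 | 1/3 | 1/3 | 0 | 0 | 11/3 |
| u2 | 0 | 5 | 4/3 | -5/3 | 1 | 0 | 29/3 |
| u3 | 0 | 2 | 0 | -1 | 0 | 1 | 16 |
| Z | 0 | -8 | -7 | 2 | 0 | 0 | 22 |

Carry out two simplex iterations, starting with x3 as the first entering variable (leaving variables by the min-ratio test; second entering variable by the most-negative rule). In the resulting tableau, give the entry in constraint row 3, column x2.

1/3

Ratio test on column x3 — row 1: (11/3)/(1/3) = 11; row 2: (29/3)/(4/3) = 29/4; row 3: entry 0 ≤ 0. Minimum is 29/4 at row 2 (u2 leaves); pivot element 4/3.
Divide row 2 by 4/3; eliminate column x3 from the other rows.
Second iteration: most negative Z-row entry is -27/4 in column u1, so u1 enters.
Ratio test on column u1 — row 1: (5/4)/(3/4) = 5/3; row 2: entry -5/4 ≤ 0; row 3: entry -1 ≤ 0. Minimum is 5/3 at row 1 (x1 leaves); pivot element 3/4.
Divide row 1 by 3/4; eliminate column u1 from the other rows.
After both pivots, the entry at constraint row 3, column x2 is 1/3.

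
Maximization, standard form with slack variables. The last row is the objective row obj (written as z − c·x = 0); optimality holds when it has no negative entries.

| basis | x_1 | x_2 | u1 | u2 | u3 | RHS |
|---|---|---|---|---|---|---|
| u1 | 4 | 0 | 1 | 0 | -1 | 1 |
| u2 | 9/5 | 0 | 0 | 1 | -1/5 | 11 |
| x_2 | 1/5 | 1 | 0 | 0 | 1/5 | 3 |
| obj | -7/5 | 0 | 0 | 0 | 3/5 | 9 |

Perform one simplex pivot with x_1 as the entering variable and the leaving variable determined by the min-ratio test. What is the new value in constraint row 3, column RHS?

59/20

Ratio test on column x_1 — row 1: 1/4 = 1/4; row 2: 11/(9/5) = 55/9; row 3: 3/(1/5) = 15. Minimum is 1/4 at row 1 (u1 leaves); pivot element 4.
Divide row 1 by 4; eliminate column x_1 from the other rows.
Row 3 update in column RHS: 3 − (1/5)·(1/4) = 59/20.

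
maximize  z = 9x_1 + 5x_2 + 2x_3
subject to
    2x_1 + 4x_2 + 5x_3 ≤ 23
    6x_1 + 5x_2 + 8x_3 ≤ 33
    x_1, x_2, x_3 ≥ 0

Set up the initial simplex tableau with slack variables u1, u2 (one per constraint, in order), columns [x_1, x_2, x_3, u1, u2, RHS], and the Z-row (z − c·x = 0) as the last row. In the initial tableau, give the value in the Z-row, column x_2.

The Z-row carries the negated objective coefficients: the x_2 entry is -5.

-5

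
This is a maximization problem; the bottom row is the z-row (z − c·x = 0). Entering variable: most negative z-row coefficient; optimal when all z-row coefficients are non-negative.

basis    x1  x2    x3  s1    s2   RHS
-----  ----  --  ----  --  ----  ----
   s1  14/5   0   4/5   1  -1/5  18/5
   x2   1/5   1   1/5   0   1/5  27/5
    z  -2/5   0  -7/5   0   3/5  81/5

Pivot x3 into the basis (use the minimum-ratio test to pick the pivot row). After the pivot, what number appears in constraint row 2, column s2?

1/4

Ratio test on column x3 — row 1: (18/5)/(4/5) = 9/2; row 2: (27/5)/(1/5) = 27. Minimum is 9/2 at row 1 (s1 leaves); pivot element 4/5.
Divide row 1 by 4/5; eliminate column x3 from the other rows.
Row 2 update in column s2: 1/5 − (1/5)·(-1/4) = 1/4.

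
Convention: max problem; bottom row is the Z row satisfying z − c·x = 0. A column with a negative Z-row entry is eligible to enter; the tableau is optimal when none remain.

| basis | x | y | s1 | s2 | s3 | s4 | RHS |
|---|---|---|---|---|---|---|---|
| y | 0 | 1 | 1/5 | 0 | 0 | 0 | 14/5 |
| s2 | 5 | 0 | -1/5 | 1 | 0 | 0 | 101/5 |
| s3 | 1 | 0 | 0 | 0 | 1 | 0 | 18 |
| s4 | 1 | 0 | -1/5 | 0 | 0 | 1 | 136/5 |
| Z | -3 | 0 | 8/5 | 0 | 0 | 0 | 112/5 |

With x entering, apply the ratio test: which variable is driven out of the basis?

Column x entries and ratios — y: 0 ≤ 0, skip; s2: (101/5)/5 = 101/25; s3: 18/1 = 18; s4: (136/5)/1 = 136/5.
Smallest ratio is 101/25 in the row of s2, so s2 leaves.

s2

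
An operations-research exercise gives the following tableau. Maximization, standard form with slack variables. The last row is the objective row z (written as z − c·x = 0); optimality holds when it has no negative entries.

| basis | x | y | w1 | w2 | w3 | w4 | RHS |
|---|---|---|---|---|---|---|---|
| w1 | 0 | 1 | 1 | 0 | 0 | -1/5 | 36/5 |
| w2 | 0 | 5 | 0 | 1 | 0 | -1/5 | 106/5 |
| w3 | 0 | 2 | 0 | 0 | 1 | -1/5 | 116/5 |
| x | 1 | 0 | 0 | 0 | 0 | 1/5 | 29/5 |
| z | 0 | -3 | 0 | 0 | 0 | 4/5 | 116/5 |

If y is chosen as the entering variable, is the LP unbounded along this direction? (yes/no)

Column y has positive entries in row(s) 1, 2, 3, so the ratio test bounds it — not unbounded.

no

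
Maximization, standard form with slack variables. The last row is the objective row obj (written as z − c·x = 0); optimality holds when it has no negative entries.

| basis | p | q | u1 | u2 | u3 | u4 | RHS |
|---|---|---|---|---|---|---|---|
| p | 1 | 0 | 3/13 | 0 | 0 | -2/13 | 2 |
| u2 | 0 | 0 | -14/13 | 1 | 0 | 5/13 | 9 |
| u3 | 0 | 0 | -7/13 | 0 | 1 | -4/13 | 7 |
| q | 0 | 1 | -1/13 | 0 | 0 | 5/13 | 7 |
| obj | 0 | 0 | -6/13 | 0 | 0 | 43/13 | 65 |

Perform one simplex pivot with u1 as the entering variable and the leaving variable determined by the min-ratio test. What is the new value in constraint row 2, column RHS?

55/3

Ratio test on column u1 — row 1: 2/(3/13) = 26/3; row 2: entry -14/13 ≤ 0; row 3: entry -7/13 ≤ 0; row 4: entry -1/13 ≤ 0. Minimum is 26/3 at row 1 (p leaves); pivot element 3/13.
Divide row 1 by 3/13; eliminate column u1 from the other rows.
Row 2 update in column RHS: 9 − (-14/13)·(26/3) = 55/3.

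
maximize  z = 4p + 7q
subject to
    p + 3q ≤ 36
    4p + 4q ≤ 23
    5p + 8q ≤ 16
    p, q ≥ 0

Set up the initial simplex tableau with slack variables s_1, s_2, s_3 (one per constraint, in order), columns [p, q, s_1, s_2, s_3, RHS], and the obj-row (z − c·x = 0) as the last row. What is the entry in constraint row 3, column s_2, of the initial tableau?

Slack s_2 belongs to constraint 2; its column is the unit vector e_2, so the entry in row 3 is 0.

0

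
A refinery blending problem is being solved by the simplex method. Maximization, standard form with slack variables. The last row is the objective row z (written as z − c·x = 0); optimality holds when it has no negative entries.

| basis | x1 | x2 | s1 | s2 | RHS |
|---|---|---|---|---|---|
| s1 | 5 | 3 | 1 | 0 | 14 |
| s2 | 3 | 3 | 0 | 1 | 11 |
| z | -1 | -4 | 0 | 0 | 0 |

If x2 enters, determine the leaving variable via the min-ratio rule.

s2

Column x2 entries and ratios — s1: 14/3 = 14/3; s2: 11/3 = 11/3.
Smallest ratio is 11/3 in the row of s2, so s2 leaves.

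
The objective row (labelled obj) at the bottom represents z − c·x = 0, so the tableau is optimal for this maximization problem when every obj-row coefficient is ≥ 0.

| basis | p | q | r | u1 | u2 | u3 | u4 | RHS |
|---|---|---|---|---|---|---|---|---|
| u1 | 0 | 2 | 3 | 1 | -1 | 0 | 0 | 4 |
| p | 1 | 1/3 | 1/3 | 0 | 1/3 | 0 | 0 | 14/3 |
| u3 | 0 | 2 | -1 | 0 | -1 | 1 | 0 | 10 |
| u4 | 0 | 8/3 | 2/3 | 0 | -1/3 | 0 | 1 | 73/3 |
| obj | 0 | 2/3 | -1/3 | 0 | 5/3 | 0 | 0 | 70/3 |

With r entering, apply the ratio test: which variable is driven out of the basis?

Column r entries and ratios — u1: 4/3 = 4/3; p: (14/3)/(1/3) = 14; u3: -1 ≤ 0, skip; u4: (73/3)/(2/3) = 73/2.
Smallest ratio is 4/3 in the row of u1, so u1 leaves.

u1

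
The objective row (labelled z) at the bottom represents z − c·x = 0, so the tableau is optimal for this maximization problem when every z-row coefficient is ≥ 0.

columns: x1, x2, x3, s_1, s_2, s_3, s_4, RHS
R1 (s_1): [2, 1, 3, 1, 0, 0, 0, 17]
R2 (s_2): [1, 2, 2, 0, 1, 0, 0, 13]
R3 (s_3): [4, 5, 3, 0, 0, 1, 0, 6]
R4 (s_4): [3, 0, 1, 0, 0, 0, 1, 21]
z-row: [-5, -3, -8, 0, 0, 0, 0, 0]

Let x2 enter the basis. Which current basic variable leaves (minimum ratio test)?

s_3

Column x2 entries and ratios — s_1: 17/1 = 17; s_2: 13/2 = 13/2; s_3: 6/5 = 6/5; s_4: 0 ≤ 0, skip.
Smallest ratio is 6/5 in the row of s_3, so s_3 leaves.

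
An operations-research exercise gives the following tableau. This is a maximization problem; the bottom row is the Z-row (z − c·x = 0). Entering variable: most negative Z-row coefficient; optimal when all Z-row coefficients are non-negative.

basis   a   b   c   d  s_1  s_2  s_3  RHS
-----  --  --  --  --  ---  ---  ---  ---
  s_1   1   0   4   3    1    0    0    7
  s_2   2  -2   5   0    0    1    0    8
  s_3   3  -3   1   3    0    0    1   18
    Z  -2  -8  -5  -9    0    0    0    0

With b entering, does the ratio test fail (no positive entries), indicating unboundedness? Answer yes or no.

yes

Every constraint-row entry in column b is ≤ 0, so increasing b is unbounded.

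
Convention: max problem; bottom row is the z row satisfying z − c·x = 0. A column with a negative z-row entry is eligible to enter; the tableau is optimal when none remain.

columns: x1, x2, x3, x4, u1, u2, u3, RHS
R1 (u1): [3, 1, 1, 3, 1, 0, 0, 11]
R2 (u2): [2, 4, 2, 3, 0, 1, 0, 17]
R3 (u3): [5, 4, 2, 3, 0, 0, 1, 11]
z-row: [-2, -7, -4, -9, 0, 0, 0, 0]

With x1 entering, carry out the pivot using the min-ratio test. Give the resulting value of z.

Ratio test on column x1 — row 1: 11/3 = 11/3; row 2: 17/2 = 17/2; row 3: 11/5 = 11/5. Minimum is 11/5 at row 3 (u3 leaves); pivot element 5.
Pivot on row 3; the z-row RHS becomes 0 − (-2)·(11/5) = 22/5.

22/5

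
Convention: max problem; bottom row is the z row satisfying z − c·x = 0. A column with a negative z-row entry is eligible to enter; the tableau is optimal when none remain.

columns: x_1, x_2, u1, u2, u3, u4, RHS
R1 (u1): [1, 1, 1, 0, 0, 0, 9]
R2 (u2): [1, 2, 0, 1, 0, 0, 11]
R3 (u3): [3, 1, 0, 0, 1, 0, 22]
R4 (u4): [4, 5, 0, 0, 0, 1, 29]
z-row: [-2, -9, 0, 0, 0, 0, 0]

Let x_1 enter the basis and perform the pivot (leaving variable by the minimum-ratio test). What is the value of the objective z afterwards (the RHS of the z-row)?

29/2

Ratio test on column x_1 — row 1: 9/1 = 9; row 2: 11/1 = 11; row 3: 22/3 = 22/3; row 4: 29/4 = 29/4. Minimum is 29/4 at row 4 (u4 leaves); pivot element 4.
Pivot on row 4; the z-row RHS becomes 0 − (-2)·(29/4) = 29/2.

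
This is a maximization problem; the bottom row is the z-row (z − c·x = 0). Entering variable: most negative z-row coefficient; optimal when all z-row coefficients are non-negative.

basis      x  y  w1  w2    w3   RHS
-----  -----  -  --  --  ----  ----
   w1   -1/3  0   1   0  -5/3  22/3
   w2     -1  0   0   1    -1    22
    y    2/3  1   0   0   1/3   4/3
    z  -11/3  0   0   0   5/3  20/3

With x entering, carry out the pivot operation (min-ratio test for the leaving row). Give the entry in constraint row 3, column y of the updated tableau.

Ratio test on column x — row 1: entry -1/3 ≤ 0; row 2: entry -1 ≤ 0; row 3: (4/3)/(2/3) = 2. Minimum is 2 at row 3 (y leaves); pivot element 2/3.
Divide row 3 by 2/3; eliminate column x from the other rows.
In the new row 3, the y entry is the old entry divided by the pivot: 1/(2/3) = 3/2.

3/2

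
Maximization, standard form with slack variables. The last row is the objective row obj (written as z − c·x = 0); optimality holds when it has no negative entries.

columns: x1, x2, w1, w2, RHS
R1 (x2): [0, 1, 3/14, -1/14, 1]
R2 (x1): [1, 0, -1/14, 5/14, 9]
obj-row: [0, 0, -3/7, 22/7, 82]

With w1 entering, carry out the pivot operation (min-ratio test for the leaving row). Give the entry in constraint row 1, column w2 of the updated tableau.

Ratio test on column w1 — row 1: 1/(3/14) = 14/3; row 2: entry -1/14 ≤ 0. Minimum is 14/3 at row 1 (x2 leaves); pivot element 3/14.
Divide row 1 by 3/14; eliminate column w1 from the other rows.
In the new row 1, the w2 entry is the old entry divided by the pivot: (-1/14)/(3/14) = -1/3.

-1/3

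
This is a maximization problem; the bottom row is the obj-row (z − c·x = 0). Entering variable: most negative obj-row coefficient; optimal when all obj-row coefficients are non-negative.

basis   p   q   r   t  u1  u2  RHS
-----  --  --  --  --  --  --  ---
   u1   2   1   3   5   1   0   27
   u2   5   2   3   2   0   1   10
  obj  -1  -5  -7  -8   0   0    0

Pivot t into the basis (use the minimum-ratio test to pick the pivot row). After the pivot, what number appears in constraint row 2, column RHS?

Ratio test on column t — row 1: 27/5 = 27/5; row 2: 10/2 = 5. Minimum is 5 at row 2 (u2 leaves); pivot element 2.
Divide row 2 by 2; eliminate column t from the other rows.
In the new row 2, the RHS entry is the old entry divided by the pivot: 10/2 = 5.

5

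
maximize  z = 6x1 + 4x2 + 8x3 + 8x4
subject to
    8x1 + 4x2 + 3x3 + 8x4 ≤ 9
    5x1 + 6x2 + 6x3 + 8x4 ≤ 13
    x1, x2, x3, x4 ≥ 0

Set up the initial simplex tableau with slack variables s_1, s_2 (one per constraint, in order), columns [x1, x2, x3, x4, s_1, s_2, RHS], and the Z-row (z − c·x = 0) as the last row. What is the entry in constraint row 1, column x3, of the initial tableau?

3

Constraint 1 has coefficient 3 on x3.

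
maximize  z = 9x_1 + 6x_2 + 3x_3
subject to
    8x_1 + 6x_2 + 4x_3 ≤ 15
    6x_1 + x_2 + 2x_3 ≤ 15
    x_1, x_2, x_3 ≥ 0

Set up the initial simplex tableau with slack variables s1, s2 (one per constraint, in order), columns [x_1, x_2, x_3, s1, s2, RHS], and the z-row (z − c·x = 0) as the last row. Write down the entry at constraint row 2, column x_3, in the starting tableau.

Constraint 2 has coefficient 2 on x_3.

2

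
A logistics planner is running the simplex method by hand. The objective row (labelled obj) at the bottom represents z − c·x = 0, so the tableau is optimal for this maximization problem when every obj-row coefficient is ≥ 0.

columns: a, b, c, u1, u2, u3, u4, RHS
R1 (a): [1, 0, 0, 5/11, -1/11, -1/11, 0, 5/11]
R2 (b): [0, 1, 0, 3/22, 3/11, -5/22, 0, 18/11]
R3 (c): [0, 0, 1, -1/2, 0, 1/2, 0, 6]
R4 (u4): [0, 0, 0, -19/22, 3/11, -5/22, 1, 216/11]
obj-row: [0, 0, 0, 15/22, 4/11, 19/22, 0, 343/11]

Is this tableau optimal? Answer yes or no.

Every obj-row coefficient is ≥ 0, so the tableau is optimal.

yes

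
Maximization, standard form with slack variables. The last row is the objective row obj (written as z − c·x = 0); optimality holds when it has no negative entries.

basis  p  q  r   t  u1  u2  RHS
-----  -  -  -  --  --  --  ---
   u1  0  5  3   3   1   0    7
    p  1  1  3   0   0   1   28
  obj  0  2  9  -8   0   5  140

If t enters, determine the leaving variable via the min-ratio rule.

Column t entries and ratios — u1: 7/3 = 7/3; p: 0 ≤ 0, skip.
Smallest ratio is 7/3 in the row of u1, so u1 leaves.

u1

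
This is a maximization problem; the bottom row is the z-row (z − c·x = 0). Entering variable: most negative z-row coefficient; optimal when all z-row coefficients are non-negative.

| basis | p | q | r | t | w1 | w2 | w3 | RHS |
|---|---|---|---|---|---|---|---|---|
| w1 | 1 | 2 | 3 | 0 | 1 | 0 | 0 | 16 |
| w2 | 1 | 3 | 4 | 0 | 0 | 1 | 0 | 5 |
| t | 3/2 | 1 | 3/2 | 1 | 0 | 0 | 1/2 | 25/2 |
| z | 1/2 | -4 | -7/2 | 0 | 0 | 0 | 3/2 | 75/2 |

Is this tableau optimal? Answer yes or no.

The z-row has a negative entry -4 in column q, so it is not optimal.

no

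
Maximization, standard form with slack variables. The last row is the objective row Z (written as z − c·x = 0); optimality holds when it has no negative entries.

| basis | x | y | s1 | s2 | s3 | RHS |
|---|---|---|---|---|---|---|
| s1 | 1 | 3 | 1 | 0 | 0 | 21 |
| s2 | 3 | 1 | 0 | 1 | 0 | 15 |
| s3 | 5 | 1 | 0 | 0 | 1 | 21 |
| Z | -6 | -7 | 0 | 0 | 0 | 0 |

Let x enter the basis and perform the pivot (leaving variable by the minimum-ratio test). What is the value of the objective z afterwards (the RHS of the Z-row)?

126/5

Ratio test on column x — row 1: 21/1 = 21; row 2: 15/3 = 5; row 3: 21/5 = 21/5. Minimum is 21/5 at row 3 (s3 leaves); pivot element 5.
Pivot on row 3; the Z-row RHS becomes 0 − (-6)·(21/5) = 126/5.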